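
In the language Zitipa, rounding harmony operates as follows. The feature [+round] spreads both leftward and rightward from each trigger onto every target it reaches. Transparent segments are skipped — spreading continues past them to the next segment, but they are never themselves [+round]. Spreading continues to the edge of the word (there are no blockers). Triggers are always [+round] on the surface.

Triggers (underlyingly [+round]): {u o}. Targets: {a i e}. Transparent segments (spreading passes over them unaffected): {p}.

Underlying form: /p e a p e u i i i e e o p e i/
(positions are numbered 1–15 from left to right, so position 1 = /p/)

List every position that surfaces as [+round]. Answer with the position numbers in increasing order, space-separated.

From /u/ at 6 rightward: 7 /i/ → [+round]; 8 /i/ → [+round]; 9 /i/ → [+round]; 10 /e/ → [+round]; 11 /e/ → [+round]; 12 /o/ is itself a trigger — this domain ends here.
From /u/ at 6 leftward: 5 /e/ → [+round]; 4 /p/ transparent; 3 /a/ → [+round]; 2 /e/ → [+round]; 1 /p/ transparent; word edge.
From /o/ at 12 rightward: 13 /p/ transparent; 14 /e/ → [+round]; 15 /i/ → [+round]; word edge.
From /o/ at 12 leftward: 11 /e/ → [+round]; 10 /e/ → [+round]; 9 /i/ → [+round]; 8 /i/ → [+round]; 7 /i/ → [+round]; 6 /u/ is itself a trigger — this domain ends here.

2 3 5 6 7 8 9 10 11 12 14 15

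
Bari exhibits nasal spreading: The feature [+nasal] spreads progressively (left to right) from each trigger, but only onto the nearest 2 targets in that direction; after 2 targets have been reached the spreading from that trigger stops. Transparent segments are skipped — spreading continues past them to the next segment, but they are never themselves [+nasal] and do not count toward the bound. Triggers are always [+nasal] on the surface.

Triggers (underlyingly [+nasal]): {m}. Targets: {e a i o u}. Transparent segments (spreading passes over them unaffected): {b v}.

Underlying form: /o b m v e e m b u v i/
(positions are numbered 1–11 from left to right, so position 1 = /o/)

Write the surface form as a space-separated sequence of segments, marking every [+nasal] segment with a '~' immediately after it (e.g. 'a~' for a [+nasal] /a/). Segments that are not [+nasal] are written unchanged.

o b m~ v e~ e~ m~ b u~ v i~

From /m/ at 3 rightward: 4 /v/ transparent; 5 /e/ → [+nasal]; 6 /e/ → [+nasal]; bound reached.
From /m/ at 7 rightward: 8 /b/ transparent; 9 /u/ → [+nasal]; 10 /v/ transparent; 11 /i/ → [+nasal]; bound reached.
Target with no active source: position 1 stays [-nasal].
[+nasal] positions on the surface: 3 5 6 7 9 11.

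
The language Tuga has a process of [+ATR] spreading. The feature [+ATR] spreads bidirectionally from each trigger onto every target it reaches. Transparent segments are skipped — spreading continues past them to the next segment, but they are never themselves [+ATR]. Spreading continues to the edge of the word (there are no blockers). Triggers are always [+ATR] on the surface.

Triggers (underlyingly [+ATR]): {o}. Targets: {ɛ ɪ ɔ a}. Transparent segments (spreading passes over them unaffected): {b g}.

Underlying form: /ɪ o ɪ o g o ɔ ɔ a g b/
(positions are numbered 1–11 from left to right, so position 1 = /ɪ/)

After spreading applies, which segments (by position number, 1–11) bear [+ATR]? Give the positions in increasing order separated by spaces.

From /o/ at 2 rightward: 3 /ɪ/ → [+ATR]; 4 /o/ is itself a trigger — this domain ends here.
From /o/ at 2 leftward: 1 /ɪ/ → [+ATR]; word edge.
From /o/ at 4 rightward: 5 /g/ transparent; 6 /o/ is itself a trigger — this domain ends here.
From /o/ at 4 leftward: 3 /ɪ/ → [+ATR]; 2 /o/ is itself a trigger — this domain ends here.
From /o/ at 6 rightward: 7 /ɔ/ → [+ATR]; 8 /ɔ/ → [+ATR]; 9 /a/ → [+ATR]; 10 /g/ transparent; 11 /b/ transparent; word edge.
From /o/ at 6 leftward: 5 /g/ transparent; 4 /o/ is itself a trigger — this domain ends here.

1 2 3 4 6 7 8 9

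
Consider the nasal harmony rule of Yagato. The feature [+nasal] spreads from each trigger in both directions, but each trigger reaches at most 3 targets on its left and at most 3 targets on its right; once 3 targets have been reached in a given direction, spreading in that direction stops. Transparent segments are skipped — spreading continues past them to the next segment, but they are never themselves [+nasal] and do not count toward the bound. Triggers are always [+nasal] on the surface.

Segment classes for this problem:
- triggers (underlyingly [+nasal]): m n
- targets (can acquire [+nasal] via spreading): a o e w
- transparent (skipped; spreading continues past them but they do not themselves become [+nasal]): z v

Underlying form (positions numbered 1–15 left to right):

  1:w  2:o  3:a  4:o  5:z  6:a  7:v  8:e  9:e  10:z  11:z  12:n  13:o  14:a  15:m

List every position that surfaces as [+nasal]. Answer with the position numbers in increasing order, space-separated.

6 8 9 12 13 14 15

From /n/ at 12 rightward: 13 /o/ → [+nasal]; 14 /a/ → [+nasal]; 15 /m/ is itself a trigger — this domain ends here.
From /n/ at 12 leftward: 11 /z/ transparent; 10 /z/ transparent; 9 /e/ → [+nasal]; 8 /e/ → [+nasal]; 7 /v/ transparent; 6 /a/ → [+nasal]; bound reached.
From /m/ at 15 rightward: word edge.
From /m/ at 15 leftward: 14 /a/ → [+nasal]; 13 /o/ → [+nasal]; 12 /n/ is itself a trigger — this domain ends here.
Targets with no active source: positions 1 2 3 4 stay [-nasal].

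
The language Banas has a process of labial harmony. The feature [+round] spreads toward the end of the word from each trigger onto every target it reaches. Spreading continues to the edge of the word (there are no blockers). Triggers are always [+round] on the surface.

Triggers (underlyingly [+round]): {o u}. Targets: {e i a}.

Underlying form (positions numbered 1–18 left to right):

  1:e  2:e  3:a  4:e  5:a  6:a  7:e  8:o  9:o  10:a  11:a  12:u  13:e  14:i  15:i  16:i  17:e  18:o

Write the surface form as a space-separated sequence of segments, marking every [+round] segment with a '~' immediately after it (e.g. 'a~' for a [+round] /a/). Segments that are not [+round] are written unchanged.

From /o/ at 8 rightward: 9 /o/ is itself a trigger — this domain ends here.
From /o/ at 9 rightward: 10 /a/ → [+round]; 11 /a/ → [+round]; 12 /u/ is itself a trigger — this domain ends here.
From /u/ at 12 rightward: 13 /e/ → [+round]; 14 /i/ → [+round]; 15 /i/ → [+round]; 16 /i/ → [+round]; 17 /e/ → [+round]; 18 /o/ is itself a trigger — this domain ends here.
From /o/ at 18 rightward: word edge.
Targets with no active source: positions 1 2 3 4 5 6 7 stay [-round].
[+round] positions on the surface: 8 9 10 11 12 13 14 15 16 17 18.

e e a e a a e o~ o~ a~ a~ u~ e~ i~ i~ i~ e~ o~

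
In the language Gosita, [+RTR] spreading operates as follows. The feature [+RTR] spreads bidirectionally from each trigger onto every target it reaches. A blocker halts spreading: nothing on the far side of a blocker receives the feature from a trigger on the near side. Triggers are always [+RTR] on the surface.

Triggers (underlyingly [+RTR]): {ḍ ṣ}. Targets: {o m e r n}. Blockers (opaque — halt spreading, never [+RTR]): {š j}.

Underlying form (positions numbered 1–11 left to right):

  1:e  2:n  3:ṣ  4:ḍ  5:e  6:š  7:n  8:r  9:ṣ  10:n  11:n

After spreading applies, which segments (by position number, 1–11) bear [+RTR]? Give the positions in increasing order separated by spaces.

1 2 3 4 5 7 8 9 10 11

From /ṣ/ at 3 rightward: 4 /ḍ/ is itself a trigger — this domain ends here.
From /ṣ/ at 3 leftward: 2 /n/ → [+RTR]; 1 /e/ → [+RTR]; word edge.
From /ḍ/ at 4 rightward: 5 /e/ → [+RTR]; 6 /š/ blocks.
From /ḍ/ at 4 leftward: 3 /ṣ/ is itself a trigger — this domain ends here.
From /ṣ/ at 9 rightward: 10 /n/ → [+RTR]; 11 /n/ → [+RTR]; word edge.
From /ṣ/ at 9 leftward: 8 /r/ → [+RTR]; 7 /n/ → [+RTR]; 6 /š/ blocks.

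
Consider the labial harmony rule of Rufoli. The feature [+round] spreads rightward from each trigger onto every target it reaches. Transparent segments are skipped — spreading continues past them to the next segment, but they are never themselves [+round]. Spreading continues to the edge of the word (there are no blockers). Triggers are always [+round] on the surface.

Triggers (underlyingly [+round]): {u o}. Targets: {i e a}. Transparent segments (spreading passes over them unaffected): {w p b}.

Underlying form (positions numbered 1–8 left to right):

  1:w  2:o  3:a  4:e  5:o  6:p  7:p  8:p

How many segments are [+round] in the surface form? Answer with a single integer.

4

From /o/ at 2 rightward: 3 /a/ → [+round]; 4 /e/ → [+round]; 5 /o/ is itself a trigger — this domain ends here.
From /o/ at 5 rightward: 6 /p/ transparent; 7 /p/ transparent; 8 /p/ transparent; word edge.
[+round] positions on the surface: 2 3 4 5.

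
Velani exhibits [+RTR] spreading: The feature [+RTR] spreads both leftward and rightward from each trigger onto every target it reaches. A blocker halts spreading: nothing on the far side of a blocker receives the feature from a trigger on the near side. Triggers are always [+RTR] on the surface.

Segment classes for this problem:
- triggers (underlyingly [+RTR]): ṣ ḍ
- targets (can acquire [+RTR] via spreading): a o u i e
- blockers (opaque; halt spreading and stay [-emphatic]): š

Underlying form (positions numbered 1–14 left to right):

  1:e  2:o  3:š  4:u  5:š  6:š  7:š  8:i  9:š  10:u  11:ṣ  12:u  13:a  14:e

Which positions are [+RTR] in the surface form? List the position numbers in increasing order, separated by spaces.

From /ṣ/ at 11 rightward: 12 /u/ → [+RTR]; 13 /a/ → [+RTR]; 14 /e/ → [+RTR]; word edge.
From /ṣ/ at 11 leftward: 10 /u/ → [+RTR]; 9 /š/ blocks.
Targets with no active source: positions 1 2 4 8 stay [-emphatic].

10 11 12 13 14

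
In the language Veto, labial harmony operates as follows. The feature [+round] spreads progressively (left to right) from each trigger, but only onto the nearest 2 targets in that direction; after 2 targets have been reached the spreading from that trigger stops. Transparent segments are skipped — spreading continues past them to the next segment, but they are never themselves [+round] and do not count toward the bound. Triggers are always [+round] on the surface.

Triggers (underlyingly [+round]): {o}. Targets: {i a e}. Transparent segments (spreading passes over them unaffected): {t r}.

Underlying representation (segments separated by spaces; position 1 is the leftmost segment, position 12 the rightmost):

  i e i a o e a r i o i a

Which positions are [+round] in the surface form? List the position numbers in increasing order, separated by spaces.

From /o/ at 5 rightward: 6 /e/ → [+round]; 7 /a/ → [+round]; bound reached.
From /o/ at 10 rightward: 11 /i/ → [+round]; 12 /a/ → [+round]; bound reached.
Targets with no active source: positions 1 2 3 4 9 stay [-round].

5 6 7 10 11 12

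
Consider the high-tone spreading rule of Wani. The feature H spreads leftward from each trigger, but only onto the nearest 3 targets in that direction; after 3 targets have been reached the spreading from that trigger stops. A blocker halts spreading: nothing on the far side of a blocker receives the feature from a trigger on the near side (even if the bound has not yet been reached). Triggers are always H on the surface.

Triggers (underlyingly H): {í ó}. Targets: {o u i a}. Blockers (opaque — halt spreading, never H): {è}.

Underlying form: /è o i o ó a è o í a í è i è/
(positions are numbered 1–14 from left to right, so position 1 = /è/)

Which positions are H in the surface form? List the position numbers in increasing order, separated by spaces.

From /ó/ at 5 leftward: 4 /o/ → H; 3 /i/ → H; 2 /o/ → H; bound reached.
From /í/ at 9 leftward: 8 /o/ → H; 7 /è/ blocks.
From /í/ at 11 leftward: 10 /a/ → H; 9 /í/ is itself a trigger — this domain ends here.
Targets with no active source: positions 6 13 stay [-high tone].

2 3 4 5 8 9 10 11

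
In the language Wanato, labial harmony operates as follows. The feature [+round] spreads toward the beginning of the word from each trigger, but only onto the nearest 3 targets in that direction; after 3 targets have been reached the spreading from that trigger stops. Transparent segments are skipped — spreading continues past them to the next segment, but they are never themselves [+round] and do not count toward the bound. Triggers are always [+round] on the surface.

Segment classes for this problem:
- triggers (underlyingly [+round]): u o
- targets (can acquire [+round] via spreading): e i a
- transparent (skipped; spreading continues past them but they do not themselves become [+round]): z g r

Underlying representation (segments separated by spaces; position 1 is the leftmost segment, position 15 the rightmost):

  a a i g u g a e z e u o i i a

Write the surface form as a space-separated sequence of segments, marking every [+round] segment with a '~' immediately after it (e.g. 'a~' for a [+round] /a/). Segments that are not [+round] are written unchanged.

From /u/ at 5 leftward: 4 /g/ transparent; 3 /i/ → [+round]; 2 /a/ → [+round]; 1 /a/ → [+round]; bound reached.
From /u/ at 11 leftward: 10 /e/ → [+round]; 9 /z/ transparent; 8 /e/ → [+round]; 7 /a/ → [+round]; bound reached.
From /o/ at 12 leftward: 11 /u/ is itself a trigger — this domain ends here.
Targets with no active source: positions 13 14 15 stay [-round].
[+round] positions on the surface: 1 2 3 5 7 8 10 11 12.

a~ a~ i~ g u~ g a~ e~ z e~ u~ o~ i i a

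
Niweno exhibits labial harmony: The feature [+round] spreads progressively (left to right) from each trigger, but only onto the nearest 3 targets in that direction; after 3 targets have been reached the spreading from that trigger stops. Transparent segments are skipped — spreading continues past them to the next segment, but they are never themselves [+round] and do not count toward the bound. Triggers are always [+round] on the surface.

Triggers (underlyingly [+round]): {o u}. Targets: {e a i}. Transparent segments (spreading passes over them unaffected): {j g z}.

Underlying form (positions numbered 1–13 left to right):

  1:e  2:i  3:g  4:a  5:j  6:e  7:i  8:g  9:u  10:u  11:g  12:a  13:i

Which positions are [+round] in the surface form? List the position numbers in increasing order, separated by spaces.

From /u/ at 9 rightward: 10 /u/ is itself a trigger — this domain ends here.
From /u/ at 10 rightward: 11 /g/ transparent; 12 /a/ → [+round]; 13 /i/ → [+round]; word edge.
Targets with no active source: positions 1 2 4 6 7 stay [-round].

9 10 12 13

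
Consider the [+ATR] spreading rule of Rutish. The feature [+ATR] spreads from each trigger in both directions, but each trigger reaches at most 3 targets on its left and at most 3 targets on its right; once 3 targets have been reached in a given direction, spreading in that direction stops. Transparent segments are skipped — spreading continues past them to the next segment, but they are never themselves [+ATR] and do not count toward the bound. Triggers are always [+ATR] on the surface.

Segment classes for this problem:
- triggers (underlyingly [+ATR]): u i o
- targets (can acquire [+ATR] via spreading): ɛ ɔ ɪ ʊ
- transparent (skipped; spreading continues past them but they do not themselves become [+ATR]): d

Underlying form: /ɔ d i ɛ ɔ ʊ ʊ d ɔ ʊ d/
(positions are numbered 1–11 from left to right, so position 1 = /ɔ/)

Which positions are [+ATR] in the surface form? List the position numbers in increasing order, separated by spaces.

From /i/ at 3 rightward: 4 /ɛ/ → [+ATR]; 5 /ɔ/ → [+ATR]; 6 /ʊ/ → [+ATR]; bound reached.
From /i/ at 3 leftward: 2 /d/ transparent; 1 /ɔ/ → [+ATR]; word edge.
Targets with no active source: positions 7 9 10 stay [-ATR].

1 3 4 5 6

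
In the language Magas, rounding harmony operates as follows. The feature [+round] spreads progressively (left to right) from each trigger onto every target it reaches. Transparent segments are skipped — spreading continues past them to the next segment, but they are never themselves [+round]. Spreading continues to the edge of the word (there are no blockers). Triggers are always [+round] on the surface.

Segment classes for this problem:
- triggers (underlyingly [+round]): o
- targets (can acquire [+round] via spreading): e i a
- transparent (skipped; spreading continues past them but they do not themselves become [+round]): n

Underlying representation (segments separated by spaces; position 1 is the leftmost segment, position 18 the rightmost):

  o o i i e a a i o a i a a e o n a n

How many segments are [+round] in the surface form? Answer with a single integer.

From /o/ at 1 rightward: 2 /o/ is itself a trigger — this domain ends here.
From /o/ at 2 rightward: 3 /i/ → [+round]; 4 /i/ → [+round]; 5 /e/ → [+round]; 6 /a/ → [+round]; 7 /a/ → [+round]; 8 /i/ → [+round]; 9 /o/ is itself a trigger — this domain ends here.
From /o/ at 9 rightward: 10 /a/ → [+round]; 11 /i/ → [+round]; 12 /a/ → [+round]; 13 /a/ → [+round]; 14 /e/ → [+round]; 15 /o/ is itself a trigger — this domain ends here.
From /o/ at 15 rightward: 16 /n/ transparent; 17 /a/ → [+round]; 18 /n/ transparent; word edge.
[+round] positions on the surface: 1 2 3 4 5 6 7 8 9 10 11 12 13 14 15 17.

16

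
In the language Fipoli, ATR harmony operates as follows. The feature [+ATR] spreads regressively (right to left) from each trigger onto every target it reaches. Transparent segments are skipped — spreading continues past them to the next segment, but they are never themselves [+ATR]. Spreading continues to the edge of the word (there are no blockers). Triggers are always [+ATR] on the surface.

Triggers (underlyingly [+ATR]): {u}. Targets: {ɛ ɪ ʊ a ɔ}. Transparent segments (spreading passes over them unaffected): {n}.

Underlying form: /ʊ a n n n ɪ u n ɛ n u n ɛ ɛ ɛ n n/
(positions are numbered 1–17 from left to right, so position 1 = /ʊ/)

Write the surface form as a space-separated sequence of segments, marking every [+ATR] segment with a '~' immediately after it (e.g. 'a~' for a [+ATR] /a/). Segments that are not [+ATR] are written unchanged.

From /u/ at 7 leftward: 6 /ɪ/ → [+ATR]; 5 /n/ transparent; 4 /n/ transparent; 3 /n/ transparent; 2 /a/ → [+ATR]; 1 /ʊ/ → [+ATR]; word edge.
From /u/ at 11 leftward: 10 /n/ transparent; 9 /ɛ/ → [+ATR]; 8 /n/ transparent; 7 /u/ is itself a trigger — this domain ends here.
Targets with no active source: positions 13 14 15 stay [-ATR].
[+ATR] positions on the surface: 1 2 6 7 9 11.

ʊ~ a~ n n n ɪ~ u~ n ɛ~ n u~ n ɛ ɛ ɛ n n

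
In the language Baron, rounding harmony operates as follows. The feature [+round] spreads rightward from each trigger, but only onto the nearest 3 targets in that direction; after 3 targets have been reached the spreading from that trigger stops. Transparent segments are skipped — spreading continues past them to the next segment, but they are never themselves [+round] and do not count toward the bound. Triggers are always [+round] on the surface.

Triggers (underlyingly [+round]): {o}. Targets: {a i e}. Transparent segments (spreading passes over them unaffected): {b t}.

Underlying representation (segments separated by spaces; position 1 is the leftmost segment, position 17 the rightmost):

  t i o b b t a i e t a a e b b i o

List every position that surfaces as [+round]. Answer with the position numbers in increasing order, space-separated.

From /o/ at 3 rightward: 4 /b/ transparent; 5 /b/ transparent; 6 /t/ transparent; 7 /a/ → [+round]; 8 /i/ → [+round]; 9 /e/ → [+round]; bound reached.
From /o/ at 17 rightward: word edge.
Targets with no active source: positions 2 11 12 13 16 stay [-round].

3 7 8 9 17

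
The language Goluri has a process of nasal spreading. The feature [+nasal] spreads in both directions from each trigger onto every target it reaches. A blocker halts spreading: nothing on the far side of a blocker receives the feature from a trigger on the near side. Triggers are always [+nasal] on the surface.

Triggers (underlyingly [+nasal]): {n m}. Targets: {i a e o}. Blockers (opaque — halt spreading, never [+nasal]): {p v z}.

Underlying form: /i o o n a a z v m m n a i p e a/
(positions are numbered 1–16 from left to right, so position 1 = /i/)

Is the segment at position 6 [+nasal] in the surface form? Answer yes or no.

From /n/ at 4 rightward: 5 /a/ → [+nasal]; 6 /a/ → [+nasal]; 7 /z/ blocks.
From /n/ at 4 leftward: 3 /o/ → [+nasal]; 2 /o/ → [+nasal]; 1 /i/ → [+nasal]; word edge.
From /m/ at 9 rightward: 10 /m/ is itself a trigger — this domain ends here.
From /m/ at 9 leftward: 8 /v/ blocks.
From /m/ at 10 rightward: 11 /n/ is itself a trigger — this domain ends here.
From /m/ at 10 leftward: 9 /m/ is itself a trigger — this domain ends here.
From /n/ at 11 rightward: 12 /a/ → [+nasal]; 13 /i/ → [+nasal]; 14 /p/ blocks.
From /n/ at 11 leftward: 10 /m/ is itself a trigger — this domain ends here.
Targets with no active source: positions 15 16 stay [-nasal].
[+nasal] positions on the surface: 1 2 3 4 5 6 9 10 11 12 13.

yes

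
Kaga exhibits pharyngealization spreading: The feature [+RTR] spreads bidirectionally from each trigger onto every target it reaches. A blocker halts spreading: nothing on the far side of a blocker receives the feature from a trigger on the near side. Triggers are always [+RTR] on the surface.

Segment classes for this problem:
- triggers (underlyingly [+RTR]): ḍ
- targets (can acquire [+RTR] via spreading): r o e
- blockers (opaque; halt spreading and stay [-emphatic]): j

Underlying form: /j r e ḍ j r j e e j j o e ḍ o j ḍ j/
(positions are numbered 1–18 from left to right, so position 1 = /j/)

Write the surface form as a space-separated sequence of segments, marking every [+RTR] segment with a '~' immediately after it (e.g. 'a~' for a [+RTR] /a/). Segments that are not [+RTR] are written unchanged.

From /ḍ/ at 4 rightward: 5 /j/ blocks.
From /ḍ/ at 4 leftward: 3 /e/ → [+RTR]; 2 /r/ → [+RTR]; 1 /j/ blocks.
From /ḍ/ at 14 rightward: 15 /o/ → [+RTR]; 16 /j/ blocks.
From /ḍ/ at 14 leftward: 13 /e/ → [+RTR]; 12 /o/ → [+RTR]; 11 /j/ blocks.
From /ḍ/ at 17 rightward: 18 /j/ blocks.
From /ḍ/ at 17 leftward: 16 /j/ blocks.
Targets with no active source: positions 6 8 9 stay [-emphatic].
[+RTR] positions on the surface: 2 3 4 12 13 14 15 17.

j r~ e~ ḍ~ j r j e e j j o~ e~ ḍ~ o~ j ḍ~ j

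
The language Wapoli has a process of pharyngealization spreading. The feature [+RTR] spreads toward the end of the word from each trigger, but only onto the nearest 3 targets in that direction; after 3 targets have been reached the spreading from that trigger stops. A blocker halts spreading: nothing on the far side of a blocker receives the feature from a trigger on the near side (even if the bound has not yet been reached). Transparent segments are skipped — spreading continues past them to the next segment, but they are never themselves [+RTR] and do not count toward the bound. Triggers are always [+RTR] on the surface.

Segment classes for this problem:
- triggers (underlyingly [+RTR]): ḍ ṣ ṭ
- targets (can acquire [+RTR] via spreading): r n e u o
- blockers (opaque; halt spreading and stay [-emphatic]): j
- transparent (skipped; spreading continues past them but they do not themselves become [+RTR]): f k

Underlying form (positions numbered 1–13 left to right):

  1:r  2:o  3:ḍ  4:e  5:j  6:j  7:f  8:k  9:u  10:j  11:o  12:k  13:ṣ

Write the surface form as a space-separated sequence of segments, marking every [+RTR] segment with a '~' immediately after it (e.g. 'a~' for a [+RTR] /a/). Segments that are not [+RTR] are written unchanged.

r o ḍ~ e~ j j f k u j o k ṣ~

From /ḍ/ at 3 rightward: 4 /e/ → [+RTR]; 5 /j/ blocks.
From /ṣ/ at 13 rightward: word edge.
Targets with no active source: positions 1 2 9 11 stay [-emphatic].
[+RTR] positions on the surface: 3 4 13.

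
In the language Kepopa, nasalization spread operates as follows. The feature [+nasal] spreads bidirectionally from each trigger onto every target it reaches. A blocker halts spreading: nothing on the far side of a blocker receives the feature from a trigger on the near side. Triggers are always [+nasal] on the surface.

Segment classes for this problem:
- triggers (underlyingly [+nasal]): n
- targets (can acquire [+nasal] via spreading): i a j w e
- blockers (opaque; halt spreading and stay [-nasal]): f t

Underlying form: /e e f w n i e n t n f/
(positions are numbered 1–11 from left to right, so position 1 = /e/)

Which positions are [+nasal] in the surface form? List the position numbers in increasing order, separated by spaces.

4 5 6 7 8 10

From /n/ at 5 rightward: 6 /i/ → [+nasal]; 7 /e/ → [+nasal]; 8 /n/ is itself a trigger — this domain ends here.
From /n/ at 5 leftward: 4 /w/ → [+nasal]; 3 /f/ blocks.
From /n/ at 8 rightward: 9 /t/ blocks.
From /n/ at 8 leftward: 7 /e/ → [+nasal]; 6 /i/ → [+nasal]; 5 /n/ is itself a trigger — this domain ends here.
From /n/ at 10 rightward: 11 /f/ blocks.
From /n/ at 10 leftward: 9 /t/ blocks.
Targets with no active source: positions 1 2 stay [-nasal].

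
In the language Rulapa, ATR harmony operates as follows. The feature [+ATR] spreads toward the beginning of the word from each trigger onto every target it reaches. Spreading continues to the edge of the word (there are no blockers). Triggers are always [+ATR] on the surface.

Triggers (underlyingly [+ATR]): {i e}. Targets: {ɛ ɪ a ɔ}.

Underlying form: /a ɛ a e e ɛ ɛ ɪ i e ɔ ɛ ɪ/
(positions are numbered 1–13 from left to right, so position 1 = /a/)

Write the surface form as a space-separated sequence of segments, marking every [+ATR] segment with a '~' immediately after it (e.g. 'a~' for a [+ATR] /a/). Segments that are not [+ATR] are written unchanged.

From /e/ at 4 leftward: 3 /a/ → [+ATR]; 2 /ɛ/ → [+ATR]; 1 /a/ → [+ATR]; word edge.
From /e/ at 5 leftward: 4 /e/ is itself a trigger — this domain ends here.
From /i/ at 9 leftward: 8 /ɪ/ → [+ATR]; 7 /ɛ/ → [+ATR]; 6 /ɛ/ → [+ATR]; 5 /e/ is itself a trigger — this domain ends here.
From /e/ at 10 leftward: 9 /i/ is itself a trigger — this domain ends here.
Targets with no active source: positions 11 12 13 stay [-ATR].
[+ATR] positions on the surface: 1 2 3 4 5 6 7 8 9 10.

a~ ɛ~ a~ e~ e~ ɛ~ ɛ~ ɪ~ i~ e~ ɔ ɛ ɪ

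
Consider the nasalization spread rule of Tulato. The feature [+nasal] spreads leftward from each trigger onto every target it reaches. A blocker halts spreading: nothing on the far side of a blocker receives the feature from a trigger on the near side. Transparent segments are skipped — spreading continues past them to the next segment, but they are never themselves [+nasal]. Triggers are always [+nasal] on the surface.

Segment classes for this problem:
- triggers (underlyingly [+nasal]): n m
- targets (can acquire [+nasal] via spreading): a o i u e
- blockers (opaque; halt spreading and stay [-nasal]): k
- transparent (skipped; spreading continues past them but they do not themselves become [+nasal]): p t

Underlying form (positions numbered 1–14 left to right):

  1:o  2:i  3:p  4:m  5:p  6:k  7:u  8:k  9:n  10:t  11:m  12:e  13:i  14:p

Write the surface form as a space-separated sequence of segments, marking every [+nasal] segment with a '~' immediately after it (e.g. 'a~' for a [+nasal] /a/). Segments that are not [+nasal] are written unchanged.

From /m/ at 4 leftward: 3 /p/ transparent; 2 /i/ → [+nasal]; 1 /o/ → [+nasal]; word edge.
From /n/ at 9 leftward: 8 /k/ blocks.
From /m/ at 11 leftward: 10 /t/ transparent; 9 /n/ is itself a trigger — this domain ends here.
Targets with no active source: positions 7 12 13 stay [-nasal].
[+nasal] positions on the surface: 1 2 4 9 11.

o~ i~ p m~ p k u k n~ t m~ e i p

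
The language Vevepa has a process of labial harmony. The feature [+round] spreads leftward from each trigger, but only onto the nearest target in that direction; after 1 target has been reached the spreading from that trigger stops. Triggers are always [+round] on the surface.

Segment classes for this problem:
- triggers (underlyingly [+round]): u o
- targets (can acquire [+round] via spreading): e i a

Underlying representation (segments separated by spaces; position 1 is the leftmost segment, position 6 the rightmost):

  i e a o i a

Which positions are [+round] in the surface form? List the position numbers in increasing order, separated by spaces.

3 4

From /o/ at 4 leftward: 3 /a/ → [+round]; bound reached.
Targets with no active source: positions 1 2 5 6 stay [-round].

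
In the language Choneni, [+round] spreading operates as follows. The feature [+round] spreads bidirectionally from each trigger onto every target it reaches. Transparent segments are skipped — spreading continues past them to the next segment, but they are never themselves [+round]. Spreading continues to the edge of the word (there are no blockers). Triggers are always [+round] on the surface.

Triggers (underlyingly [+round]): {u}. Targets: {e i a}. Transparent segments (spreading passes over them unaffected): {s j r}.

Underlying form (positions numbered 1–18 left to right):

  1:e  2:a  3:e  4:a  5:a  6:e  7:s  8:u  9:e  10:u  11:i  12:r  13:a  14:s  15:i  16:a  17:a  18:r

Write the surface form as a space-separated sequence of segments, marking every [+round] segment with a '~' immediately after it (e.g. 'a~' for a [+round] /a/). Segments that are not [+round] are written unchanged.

e~ a~ e~ a~ a~ e~ s u~ e~ u~ i~ r a~ s i~ a~ a~ r

From /u/ at 8 rightward: 9 /e/ → [+round]; 10 /u/ is itself a trigger — this domain ends here.
From /u/ at 8 leftward: 7 /s/ transparent; 6 /e/ → [+round]; 5 /a/ → [+round]; 4 /a/ → [+round]; 3 /e/ → [+round]; 2 /a/ → [+round]; 1 /e/ → [+round]; word edge.
From /u/ at 10 rightward: 11 /i/ → [+round]; 12 /r/ transparent; 13 /a/ → [+round]; 14 /s/ transparent; 15 /i/ → [+round]; 16 /a/ → [+round]; 17 /a/ → [+round]; 18 /r/ transparent; word edge.
From /u/ at 10 leftward: 9 /e/ → [+round]; 8 /u/ is itself a trigger — this domain ends here.
[+round] positions on the surface: 1 2 3 4 5 6 8 9 10 11 13 15 16 17.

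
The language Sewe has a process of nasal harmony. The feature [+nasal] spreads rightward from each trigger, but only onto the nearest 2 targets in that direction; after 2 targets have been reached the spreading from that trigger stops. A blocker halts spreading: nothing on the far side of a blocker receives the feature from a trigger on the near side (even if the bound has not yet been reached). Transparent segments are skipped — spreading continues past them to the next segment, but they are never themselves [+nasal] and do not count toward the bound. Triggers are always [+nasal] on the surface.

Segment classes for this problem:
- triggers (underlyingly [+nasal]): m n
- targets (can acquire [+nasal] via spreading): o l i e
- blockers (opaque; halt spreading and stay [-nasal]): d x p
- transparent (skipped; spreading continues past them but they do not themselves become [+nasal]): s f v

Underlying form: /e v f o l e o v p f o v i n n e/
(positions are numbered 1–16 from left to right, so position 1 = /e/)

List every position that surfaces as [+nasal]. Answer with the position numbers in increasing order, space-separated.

14 15 16

From /n/ at 14 rightward: 15 /n/ is itself a trigger — this domain ends here.
From /n/ at 15 rightward: 16 /e/ → [+nasal]; word edge.
Targets with no active source: positions 1 4 5 6 7 11 13 stay [-nasal].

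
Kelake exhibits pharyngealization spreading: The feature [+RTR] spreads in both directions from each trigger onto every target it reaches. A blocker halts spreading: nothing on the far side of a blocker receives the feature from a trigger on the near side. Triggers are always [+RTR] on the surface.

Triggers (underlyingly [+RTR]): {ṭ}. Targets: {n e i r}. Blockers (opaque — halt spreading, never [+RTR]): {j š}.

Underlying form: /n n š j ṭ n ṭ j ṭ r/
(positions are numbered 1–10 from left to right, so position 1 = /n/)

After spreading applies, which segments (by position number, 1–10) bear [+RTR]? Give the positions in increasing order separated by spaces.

5 6 7 9 10

From /ṭ/ at 5 rightward: 6 /n/ → [+RTR]; 7 /ṭ/ is itself a trigger — this domain ends here.
From /ṭ/ at 5 leftward: 4 /j/ blocks.
From /ṭ/ at 7 rightward: 8 /j/ blocks.
From /ṭ/ at 7 leftward: 6 /n/ → [+RTR]; 5 /ṭ/ is itself a trigger — this domain ends here.
From /ṭ/ at 9 rightward: 10 /r/ → [+RTR]; word edge.
From /ṭ/ at 9 leftward: 8 /j/ blocks.
Targets with no active source: positions 1 2 stay [-emphatic].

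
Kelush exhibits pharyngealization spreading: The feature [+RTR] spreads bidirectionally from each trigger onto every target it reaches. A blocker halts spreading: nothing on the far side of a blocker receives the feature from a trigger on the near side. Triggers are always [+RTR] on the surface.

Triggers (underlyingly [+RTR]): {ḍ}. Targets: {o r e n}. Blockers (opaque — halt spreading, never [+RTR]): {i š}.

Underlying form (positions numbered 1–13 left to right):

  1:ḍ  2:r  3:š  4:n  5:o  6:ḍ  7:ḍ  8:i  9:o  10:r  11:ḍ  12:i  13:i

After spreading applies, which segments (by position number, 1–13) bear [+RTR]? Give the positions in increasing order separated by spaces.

From /ḍ/ at 1 rightward: 2 /r/ → [+RTR]; 3 /š/ blocks.
From /ḍ/ at 1 leftward: word edge.
From /ḍ/ at 6 rightward: 7 /ḍ/ is itself a trigger — this domain ends here.
From /ḍ/ at 6 leftward: 5 /o/ → [+RTR]; 4 /n/ → [+RTR]; 3 /š/ blocks.
From /ḍ/ at 7 rightward: 8 /i/ blocks.
From /ḍ/ at 7 leftward: 6 /ḍ/ is itself a trigger — this domain ends here.
From /ḍ/ at 11 rightward: 12 /i/ blocks.
From /ḍ/ at 11 leftward: 10 /r/ → [+RTR]; 9 /o/ → [+RTR]; 8 /i/ blocks.

1 2 4 5 6 7 9 10 11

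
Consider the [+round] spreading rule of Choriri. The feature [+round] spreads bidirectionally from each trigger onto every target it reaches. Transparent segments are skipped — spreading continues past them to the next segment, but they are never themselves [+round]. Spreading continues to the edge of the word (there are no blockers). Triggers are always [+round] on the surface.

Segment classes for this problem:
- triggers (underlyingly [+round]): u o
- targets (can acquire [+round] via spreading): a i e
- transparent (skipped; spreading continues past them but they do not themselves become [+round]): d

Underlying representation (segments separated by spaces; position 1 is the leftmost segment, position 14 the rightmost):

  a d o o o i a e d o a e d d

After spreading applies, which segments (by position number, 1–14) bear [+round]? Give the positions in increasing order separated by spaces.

1 3 4 5 6 7 8 10 11 12

From /o/ at 3 rightward: 4 /o/ is itself a trigger — this domain ends here.
From /o/ at 3 leftward: 2 /d/ transparent; 1 /a/ → [+round]; word edge.
From /o/ at 4 rightward: 5 /o/ is itself a trigger — this domain ends here.
From /o/ at 4 leftward: 3 /o/ is itself a trigger — this domain ends here.
From /o/ at 5 rightward: 6 /i/ → [+round]; 7 /a/ → [+round]; 8 /e/ → [+round]; 9 /d/ transparent; 10 /o/ is itself a trigger — this domain ends here.
From /o/ at 5 leftward: 4 /o/ is itself a trigger — this domain ends here.
From /o/ at 10 rightward: 11 /a/ → [+round]; 12 /e/ → [+round]; 13 /d/ transparent; 14 /d/ transparent; word edge.
From /o/ at 10 leftward: 9 /d/ transparent; 8 /e/ → [+round]; 7 /a/ → [+round]; 6 /i/ → [+round]; 5 /o/ is itself a trigger — this domain ends here.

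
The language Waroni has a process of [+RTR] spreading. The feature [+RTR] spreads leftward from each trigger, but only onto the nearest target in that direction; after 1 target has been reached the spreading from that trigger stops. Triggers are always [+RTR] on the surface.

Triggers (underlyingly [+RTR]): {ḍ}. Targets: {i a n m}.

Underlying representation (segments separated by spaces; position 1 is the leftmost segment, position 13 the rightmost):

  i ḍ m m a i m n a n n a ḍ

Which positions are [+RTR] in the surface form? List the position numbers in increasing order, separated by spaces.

From /ḍ/ at 2 leftward: 1 /i/ → [+RTR]; bound reached.
From /ḍ/ at 13 leftward: 12 /a/ → [+RTR]; bound reached.
Targets with no active source: positions 3 4 5 6 7 8 9 10 11 stay [-emphatic].

1 2 12 13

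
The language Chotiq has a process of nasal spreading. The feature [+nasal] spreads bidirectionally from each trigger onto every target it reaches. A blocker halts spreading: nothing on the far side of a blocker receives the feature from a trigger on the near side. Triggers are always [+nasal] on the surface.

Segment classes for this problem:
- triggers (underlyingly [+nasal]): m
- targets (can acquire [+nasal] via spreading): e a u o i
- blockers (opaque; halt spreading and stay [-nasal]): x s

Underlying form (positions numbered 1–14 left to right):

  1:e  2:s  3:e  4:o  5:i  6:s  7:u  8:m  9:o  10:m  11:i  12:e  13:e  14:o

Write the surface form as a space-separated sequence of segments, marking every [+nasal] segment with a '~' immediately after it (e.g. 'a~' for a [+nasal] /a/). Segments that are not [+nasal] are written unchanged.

From /m/ at 8 rightward: 9 /o/ → [+nasal]; 10 /m/ is itself a trigger — this domain ends here.
From /m/ at 8 leftward: 7 /u/ → [+nasal]; 6 /s/ blocks.
From /m/ at 10 rightward: 11 /i/ → [+nasal]; 12 /e/ → [+nasal]; 13 /e/ → [+nasal]; 14 /o/ → [+nasal]; word edge.
From /m/ at 10 leftward: 9 /o/ → [+nasal]; 8 /m/ is itself a trigger — this domain ends here.
Targets with no active source: positions 1 3 4 5 stay [-nasal].
[+nasal] positions on the surface: 7 8 9 10 11 12 13 14.

e s e o i s u~ m~ o~ m~ i~ e~ e~ o~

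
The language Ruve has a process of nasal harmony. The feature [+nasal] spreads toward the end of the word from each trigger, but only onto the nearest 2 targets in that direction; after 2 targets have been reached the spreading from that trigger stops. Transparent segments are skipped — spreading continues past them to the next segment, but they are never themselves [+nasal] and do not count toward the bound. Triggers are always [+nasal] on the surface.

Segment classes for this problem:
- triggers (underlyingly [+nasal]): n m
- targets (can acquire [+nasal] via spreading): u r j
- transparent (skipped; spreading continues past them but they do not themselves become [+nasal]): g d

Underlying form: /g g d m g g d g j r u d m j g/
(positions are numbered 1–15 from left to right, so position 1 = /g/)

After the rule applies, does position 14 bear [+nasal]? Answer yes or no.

yes

From /m/ at 4 rightward: 5 /g/ transparent; 6 /g/ transparent; 7 /d/ transparent; 8 /g/ transparent; 9 /j/ → [+nasal]; 10 /r/ → [+nasal]; bound reached.
From /m/ at 13 rightward: 14 /j/ → [+nasal]; 15 /g/ transparent; word edge.
Target with no active source: position 11 stays [-nasal].
[+nasal] positions on the surface: 4 9 10 13 14.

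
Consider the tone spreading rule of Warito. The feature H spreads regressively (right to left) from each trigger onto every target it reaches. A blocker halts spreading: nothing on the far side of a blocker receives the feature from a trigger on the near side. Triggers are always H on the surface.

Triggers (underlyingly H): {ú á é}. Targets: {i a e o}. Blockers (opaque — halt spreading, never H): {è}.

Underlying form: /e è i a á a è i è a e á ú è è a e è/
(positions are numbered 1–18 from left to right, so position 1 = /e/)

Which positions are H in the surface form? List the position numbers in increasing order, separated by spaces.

From /á/ at 5 leftward: 4 /a/ → H; 3 /i/ → H; 2 /è/ blocks.
From /á/ at 12 leftward: 11 /e/ → H; 10 /a/ → H; 9 /è/ blocks.
From /ú/ at 13 leftward: 12 /á/ is itself a trigger — this domain ends here.
Targets with no active source: positions 1 6 8 16 17 stay [-high tone].

3 4 5 10 11 12 13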